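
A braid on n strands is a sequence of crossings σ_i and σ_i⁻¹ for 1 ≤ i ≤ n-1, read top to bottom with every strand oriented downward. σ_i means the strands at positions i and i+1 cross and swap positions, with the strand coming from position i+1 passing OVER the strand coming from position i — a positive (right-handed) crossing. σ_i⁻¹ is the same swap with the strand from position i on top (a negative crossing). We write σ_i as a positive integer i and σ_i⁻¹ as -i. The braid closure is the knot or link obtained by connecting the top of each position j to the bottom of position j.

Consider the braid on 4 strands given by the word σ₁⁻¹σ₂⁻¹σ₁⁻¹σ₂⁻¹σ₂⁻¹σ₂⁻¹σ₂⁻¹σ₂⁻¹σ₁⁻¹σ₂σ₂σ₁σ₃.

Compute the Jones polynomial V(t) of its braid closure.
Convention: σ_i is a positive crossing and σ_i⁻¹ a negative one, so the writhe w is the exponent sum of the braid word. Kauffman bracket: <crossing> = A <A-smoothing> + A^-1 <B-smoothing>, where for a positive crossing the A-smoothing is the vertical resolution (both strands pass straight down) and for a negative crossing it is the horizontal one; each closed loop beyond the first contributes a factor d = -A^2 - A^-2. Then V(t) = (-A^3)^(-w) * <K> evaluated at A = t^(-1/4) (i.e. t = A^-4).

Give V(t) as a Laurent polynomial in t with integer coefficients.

t^-2 - t^-3 + 2*t^-4 - 2*t^-5 + 3*t^-6 - 2*t^-7 + t^-8 - t^-9

Derivation:
The presented braid s1^-1 s2^-1 s1^-1 s2^-1 s2^-1 s2^-1 s2^-1 s2^-1 s1^-1 s2 s2 s1 s3 on 4 strands reduces by inverse Markov moves (closure unchanged at each step):
  Destabilize: the word has the form β·s3 where s3 occurs only as the final letter (β ∈ B_3); drop it and the last strand → 3 strands.
  Deconjugate: the word is γ·β·γ⁻¹ with γ = s1^-1 (prefix) and γ⁻¹ = s1 (suffix); strip both.
  Deconjugate: the word is γ·β·γ⁻¹ with γ = s2^-1 (prefix) and γ⁻¹ = s2 (suffix); strip both.
Reduced to β = s1^-1 s2^-1 s2^-1 s2^-1 s2^-1 s2^-1 s1^-1 s2 on 3 strands, 8 crossings.
Compute on β:
Braid: s1^-1 s2^-1 s2^-1 s2^-1 s2^-1 s2^-1 s1^-1 s2 on 3 strands, 8 crossings.
Writhe w = (#positive) - (#negative) = 1 - 7 = -6.
Computing the Kauffman bracket via state sum. There are 2^8 = 256 states.
For each crossing: s=0 is the vertical smoothing, s=1 horizontal. Crossing k contributes A^(sign_k * (1 - 2*s_k)); loop factor d = -A^2 - A^-2.
Tabulate the states by total A-exponent and number of loops L (A-exp: L × count):
  A^8: L=6 ×1
  A^6: L=5 ×8
  A^4: L=4 ×25, L=6 ×3
  A^2: L=3 ×40, L=5 ×15, L=7 ×1
  A^0: L=2 ×35, L=4 ×30, L=6 ×5
  A^-2: L=1 ×15, L=3 ×31, L=5 ×10
  A^-4: L=2 ×18, L=4 ×10
  A^-6: L=1 ×2, L=3 ×6
  A^-8: L=2 ×1
Each group contributes A^e * Σ count * d^(L-1):
Powers of d = -A^2 - A^-2: d^2 = A^4 + 2 + A^-4; d^3 = -A^6 - 3*A^2 - 3*A^-2 - A^-6; d^4 = A^8 + 4*A^4 + 6 + 4*A^-4 + A^-8; d^5 = -A^10 - 5*A^6 - 10*A^2 - 10*A^-2 - 5*A^-6 - A^-10; d^6 = A^12 + 6*A^8 + 15*A^4 + 20 + 15*A^-4 + 6*A^-8 + A^-12.
  A^8 * (d^5) = -A^18 - 5*A^14 - 10*A^10 - 10*A^6 - 5*A^2 - A^-2
  A^6 * (8*d^4) = 8*A^14 + 32*A^10 + 48*A^6 + 32*A^2 + 8*A^-2
  A^4 * (25*d^3 + 3*d^5) = -3*A^14 - 40*A^10 - 105*A^6 - 105*A^2 - 40*A^-2 - 3*A^-6
  A^2 * (40*d^2 + 15*d^4 + d^6) = A^14 + 21*A^10 + 115*A^6 + 190*A^2 + 115*A^-2 + 21*A^-6 + A^-10
  A^0 * (35*d + 30*d^3 + 5*d^5) = -5*A^10 - 55*A^6 - 175*A^2 - 175*A^-2 - 55*A^-6 - 5*A^-10
  A^-2 * (15 + 31*d^2 + 10*d^4) = 10*A^6 + 71*A^2 + 137*A^-2 + 71*A^-6 + 10*A^-10
  A^-4 * (18*d + 10*d^3) = -10*A^2 - 48*A^-2 - 48*A^-6 - 10*A^-10
  A^-6 * (2 + 6*d^2) = 6*A^-2 + 14*A^-6 + 6*A^-10
  A^-8 * (d) = -A^-6 - A^-10
Summing the groups: <K> = -A^18 + A^14 - 2*A^10 + 3*A^6 - 2*A^2 + 2*A^-2 - A^-6 + A^-10
Normalise by the writhe: (-A^3)^(-w) = (-A^3)^(6) = A^18, so f(A) = A^18 * <K> = -A^36 + A^32 - 2*A^28 + 3*A^24 - 2*A^20 + 2*A^16 - A^12 + A^8.
Substitute A = t^(-1/4), i.e. A^e → t^(-e/4): V(t) = t^-2 - t^-3 + 2*t^-4 - 2*t^-5 + 3*t^-6 - 2*t^-7 + t^-8 - t^-9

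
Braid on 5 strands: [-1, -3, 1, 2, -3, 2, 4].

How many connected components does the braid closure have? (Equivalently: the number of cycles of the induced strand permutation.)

Track the strand permutation on 5 strands, starting from identity.
  step 1: s1^-1 swaps positions 1,2 -> [2 1 3 4 5]
  step 2: s3^-1 swaps positions 3,4 -> [2 1 4 3 5]
  step 3: s1 swaps positions 1,2 -> [1 2 4 3 5]
  step 4: s2 swaps positions 2,3 -> [1 4 2 3 5]
  step 5: s3^-1 swaps positions 3,4 -> [1 4 3 2 5]
  step 6: s2 swaps positions 2,3 -> [1 3 4 2 5]
  step 7: s4 swaps positions 4,5 -> [1 3 4 5 2]
Final permutation (position -> original strand): [1 3 4 5 2]
Closure components = cycle count of this permutation = 2.

Answer: 2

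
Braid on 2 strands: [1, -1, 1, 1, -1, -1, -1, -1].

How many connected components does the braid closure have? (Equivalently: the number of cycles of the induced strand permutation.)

Track the strand permutation on 2 strands, starting from identity.
  step 1: s1 swaps positions 1,2 -> [2 1]
  step 2: s1^-1 swaps positions 1,2 -> [1 2]
  step 3: s1 swaps positions 1,2 -> [2 1]
  step 4: s1 swaps positions 1,2 -> [1 2]
  step 5: s1^-1 swaps positions 1,2 -> [2 1]
  step 6: s1^-1 swaps positions 1,2 -> [1 2]
  step 7: s1^-1 swaps positions 1,2 -> [2 1]
  step 8: s1^-1 swaps positions 1,2 -> [1 2]
Final permutation (position -> original strand): [1 2]
Closure components = cycle count of this permutation = 2.

Answer: 2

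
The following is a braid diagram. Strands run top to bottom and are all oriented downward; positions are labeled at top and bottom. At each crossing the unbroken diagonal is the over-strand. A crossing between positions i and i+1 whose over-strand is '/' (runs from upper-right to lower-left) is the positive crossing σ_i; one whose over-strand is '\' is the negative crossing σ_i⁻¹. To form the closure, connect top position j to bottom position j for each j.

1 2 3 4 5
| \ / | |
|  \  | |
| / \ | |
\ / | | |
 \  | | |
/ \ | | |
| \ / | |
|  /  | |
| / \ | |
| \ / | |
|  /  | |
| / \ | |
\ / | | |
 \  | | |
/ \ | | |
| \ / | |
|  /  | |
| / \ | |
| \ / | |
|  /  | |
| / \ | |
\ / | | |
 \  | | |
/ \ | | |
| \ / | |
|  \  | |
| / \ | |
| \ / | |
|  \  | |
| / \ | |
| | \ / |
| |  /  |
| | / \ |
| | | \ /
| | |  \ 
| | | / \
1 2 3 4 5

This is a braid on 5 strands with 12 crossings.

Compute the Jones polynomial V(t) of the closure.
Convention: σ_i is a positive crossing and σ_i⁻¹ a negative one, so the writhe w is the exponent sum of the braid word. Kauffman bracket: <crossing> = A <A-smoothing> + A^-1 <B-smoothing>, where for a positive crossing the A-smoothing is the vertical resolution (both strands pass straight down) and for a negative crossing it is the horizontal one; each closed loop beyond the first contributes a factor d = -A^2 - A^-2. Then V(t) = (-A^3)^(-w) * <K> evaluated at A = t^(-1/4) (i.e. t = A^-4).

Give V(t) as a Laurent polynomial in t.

Reading the diagram top to bottom ('/'-over between positions i,i+1 = s_i, '\'-over = s_i^-1): braid word = s2^-1 s1^-1 s2 s2 s1^-1 s2 s2 s1^-1 s2^-1 s2^-1 s3 s4^-1.
The presented braid s2^-1 s1^-1 s2 s2 s1^-1 s2 s2 s1^-1 s2^-1 s2^-1 s3 s4^-1 on 5 strands reduces by inverse Markov moves (closure unchanged at each step):
  Destabilize: the word has the form β·s4^-1 where s4^-1 occurs only as the final letter (β ∈ B_4); drop it and the last strand → 4 strands.
  Destabilize: the word has the form β·s3 where s3 occurs only as the final letter (β ∈ B_3); drop it and the last strand → 3 strands.
Reduced to β = s2^-1 s1^-1 s2 s2 s1^-1 s2 s2 s1^-1 s2^-1 s2^-1 on 3 strands, 10 crossings.
Compute on β:
Braid: s2^-1 s1^-1 s2 s2 s1^-1 s2 s2 s1^-1 s2^-1 s2^-1 on 3 strands, 10 crossings.
Writhe w = (#positive) - (#negative) = 4 - 6 = -2.
State-sum expansion of <K>. There are 2^10 = 1024 states.
For each crossing: s=0 is the vertical smoothing, s=1 horizontal. Crossing k contributes A^(sign_k * (1 - 2*s_k)); loop factor d = -A^2 - A^-2.
Tabulate the states by total A-exponent and number of loops L (A-exp: L × count):
  A^10: L=5 ×1
  A^8: L=4 ×10
  A^6: L=3 ×39, L=5 ×6
  A^4: L=2 ×66, L=4 ×52, L=6 ×2
  A^2: L=1 ×45, L=3 ×124, L=5 ×41
  A^0: L=2 ×118, L=4 ×113, L=6 ×21
  A^-2: L=1 ×20, L=3 ×120, L=5 ×63, L=7 ×7
  A^-4: L=2 ×30, L=4 ×68, L=6 ×21, L=8 ×1
  A^-6: L=3 ×20, L=5 ×22, L=7 ×3
  A^-8: L=4 ×7, L=6 ×3
  A^-10: L=5 ×1
Each group contributes A^e * Σ count * d^(L-1):
Powers of d = -A^2 - A^-2: d^2 = A^4 + 2 + A^-4; d^3 = -A^6 - 3*A^2 - 3*A^-2 - A^-6; d^4 = A^8 + 4*A^4 + 6 + 4*A^-4 + A^-8; d^5 = -A^10 - 5*A^6 - 10*A^2 - 10*A^-2 - 5*A^-6 - A^-10; d^6 = A^12 + 6*A^8 + 15*A^4 + 20 + 15*A^-4 + 6*A^-8 + A^-12; d^7 = -A^14 - 7*A^10 - 21*A^6 - 35*A^2 - 35*A^-2 - 21*A^-6 - 7*A^-10 - A^-14.
  A^10 * (d^4) = A^18 + 4*A^14 + 6*A^10 + 4*A^6 + A^2
  A^8 * (10*d^3) = -10*A^14 - 30*A^10 - 30*A^6 - 10*A^2
  A^6 * (39*d^2 + 6*d^4) = 6*A^14 + 63*A^10 + 114*A^6 + 63*A^2 + 6*A^-2
  A^4 * (66*d + 52*d^3 + 2*d^5) = -2*A^14 - 62*A^10 - 242*A^6 - 242*A^2 - 62*A^-2 - 2*A^-6
  A^2 * (45 + 124*d^2 + 41*d^4) = 41*A^10 + 288*A^6 + 539*A^2 + 288*A^-2 + 41*A^-6
  A^0 * (118*d + 113*d^3 + 21*d^5) = -21*A^10 - 218*A^6 - 667*A^2 - 667*A^-2 - 218*A^-6 - 21*A^-10
  A^-2 * (20 + 120*d^2 + 63*d^4 + 7*d^6) = 7*A^10 + 105*A^6 + 477*A^2 + 778*A^-2 + 477*A^-6 + 105*A^-10 + 7*A^-14
  A^-4 * (30*d + 68*d^3 + 21*d^5 + d^7) = -A^10 - 28*A^6 - 194*A^2 - 479*A^-2 - 479*A^-6 - 194*A^-10 - 28*A^-14 - A^-18
  A^-6 * (20*d^2 + 22*d^4 + 3*d^6) = 3*A^6 + 40*A^2 + 153*A^-2 + 232*A^-6 + 153*A^-10 + 40*A^-14 + 3*A^-18
  A^-8 * (7*d^3 + 3*d^5) = -3*A^2 - 22*A^-2 - 51*A^-6 - 51*A^-10 - 22*A^-14 - 3*A^-18
  A^-10 * (d^4) = A^-2 + 4*A^-6 + 6*A^-10 + 4*A^-14 + A^-18
Summing the groups: <K> = A^18 - 2*A^14 + 3*A^10 - 4*A^6 + 4*A^2 - 4*A^-2 + 4*A^-6 - 2*A^-10 + A^-14
Normalise by the writhe: (-A^3)^(-w) = (-A^3)^(2) = A^6, so f(A) = A^6 * <K> = A^24 - 2*A^20 + 3*A^16 - 4*A^12 + 4*A^8 - 4*A^4 + 4 - 2*A^-4 + A^-8.
Substitute A = t^(-1/4), i.e. A^e → t^(-e/4): V(t) = t^2 - 2*t + 4 - 4*t^-1 + 4*t^-2 - 4*t^-3 + 3*t^-4 - 2*t^-5 + t^-6

Answer: t^2 - 2*t + 4 - 4*t^-1 + 4*t^-2 - 4*t^-3 + 3*t^-4 - 2*t^-5 + t^-6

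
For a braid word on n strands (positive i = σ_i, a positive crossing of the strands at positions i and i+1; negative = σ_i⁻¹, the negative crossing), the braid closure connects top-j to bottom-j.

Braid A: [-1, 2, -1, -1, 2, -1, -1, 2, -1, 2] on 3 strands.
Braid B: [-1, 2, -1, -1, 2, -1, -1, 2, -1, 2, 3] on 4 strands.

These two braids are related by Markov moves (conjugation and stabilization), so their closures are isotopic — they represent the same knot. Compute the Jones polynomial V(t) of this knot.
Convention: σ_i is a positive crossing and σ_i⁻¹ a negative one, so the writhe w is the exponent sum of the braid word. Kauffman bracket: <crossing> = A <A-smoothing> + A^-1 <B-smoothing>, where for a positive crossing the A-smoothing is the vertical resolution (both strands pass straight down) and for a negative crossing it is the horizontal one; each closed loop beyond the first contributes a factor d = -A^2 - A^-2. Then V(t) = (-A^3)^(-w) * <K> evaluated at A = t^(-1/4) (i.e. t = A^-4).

t^3 - 4*t^2 + 8*t - 11 + 15*t^-1 - 16*t^-2 + 15*t^-3 - 12*t^-4 + 8*t^-5 - 4*t^-6 + t^-7

Derivation:
Markov-equivalent braids have isotopic closures, hence identical knot invariants. Strip the Markov moves from each word to reach a common short braid β, then compute V(t) once on β.
Braid A: s1^-1 s2 s1^-1 s1^-1 s2 s1^-1 s1^-1 s2 s1^-1 s2 on 3 strands has no conjugating prefix/suffix or stabilization to strip; take β = s1^-1 s2 s1^-1 s1^-1 s2 s1^-1 s1^-1 s2 s1^-1 s2.
Braid B: s1^-1 s2 s1^-1 s1^-1 s2 s1^-1 s1^-1 s2 s1^-1 s2 s3 on 4 strands reduces by inverse Markov moves (closure unchanged at each step):
  Destabilize: the word has the form β·s3 where s3 occurs only as the final letter (β ∈ B_3); drop it and the last strand → 3 strands.
Reduced to β = s1^-1 s2 s1^-1 s1^-1 s2 s1^-1 s1^-1 s2 s1^-1 s2 on 3 strands, 10 crossings.
Both give the same β = s1^-1 s2 s1^-1 s1^-1 s2 s1^-1 s1^-1 s2 s1^-1 s2 on 3 strands, so one state sum suffices:
Braid: s1^-1 s2 s1^-1 s1^-1 s2 s1^-1 s1^-1 s2 s1^-1 s2 on 3 strands, 10 crossings.
Writhe w = (#positive) - (#negative) = 4 - 6 = -2.
State-sum expansion of <K>. There are 2^10 = 1024 states.
For each crossing: s=0 is the vertical smoothing, s=1 horizontal. Crossing k contributes A^(sign_k * (1 - 2*s_k)); loop factor d = -A^2 - A^-2.
Tabulate the states by total A-exponent and number of loops L (A-exp: L × count):
  A^10: L=7 ×1
  A^8: L=6 ×10
  A^6: L=5 ×45
  A^4: L=4 ×118, L=6 ×2
  A^2: L=3 ×193, L=5 ×17
  A^0: L=2 ×192, L=4 ×59, L=6 ×1
  A^-2: L=1 ×95, L=3 ×108, L=5 ×7
  A^-4: L=2 ×95, L=4 ×25
  A^-6: L=3 ×43, L=5 ×2
  A^-8: L=4 ×10
  A^-10: L=5 ×1
Each group contributes A^e * Σ count * d^(L-1):
Powers of d = -A^2 - A^-2: d^2 = A^4 + 2 + A^-4; d^3 = -A^6 - 3*A^2 - 3*A^-2 - A^-6; d^4 = A^8 + 4*A^4 + 6 + 4*A^-4 + A^-8; d^5 = -A^10 - 5*A^6 - 10*A^2 - 10*A^-2 - 5*A^-6 - A^-10; d^6 = A^12 + 6*A^8 + 15*A^4 + 20 + 15*A^-4 + 6*A^-8 + A^-12.
  A^10 * (d^6) = A^22 + 6*A^18 + 15*A^14 + 20*A^10 + 15*A^6 + 6*A^2 + A^-2
  A^8 * (10*d^5) = -10*A^18 - 50*A^14 - 100*A^10 - 100*A^6 - 50*A^2 - 10*A^-2
  A^6 * (45*d^4) = 45*A^14 + 180*A^10 + 270*A^6 + 180*A^2 + 45*A^-2
  A^4 * (118*d^3 + 2*d^5) = -2*A^14 - 128*A^10 - 374*A^6 - 374*A^2 - 128*A^-2 - 2*A^-6
  A^2 * (193*d^2 + 17*d^4) = 17*A^10 + 261*A^6 + 488*A^2 + 261*A^-2 + 17*A^-6
  A^0 * (192*d + 59*d^3 + d^5) = -A^10 - 64*A^6 - 379*A^2 - 379*A^-2 - 64*A^-6 - A^-10
  A^-2 * (95 + 108*d^2 + 7*d^4) = 7*A^6 + 136*A^2 + 353*A^-2 + 136*A^-6 + 7*A^-10
  A^-4 * (95*d + 25*d^3) = -25*A^2 - 170*A^-2 - 170*A^-6 - 25*A^-10
  A^-6 * (43*d^2 + 2*d^4) = 2*A^2 + 51*A^-2 + 98*A^-6 + 51*A^-10 + 2*A^-14
  A^-8 * (10*d^3) = -10*A^-2 - 30*A^-6 - 30*A^-10 - 10*A^-14
  A^-10 * (d^4) = A^-2 + 4*A^-6 + 6*A^-10 + 4*A^-14 + A^-18
Summing the groups: <K> = A^22 - 4*A^18 + 8*A^14 - 12*A^10 + 15*A^6 - 16*A^2 + 15*A^-2 - 11*A^-6 + 8*A^-10 - 4*A^-14 + A^-18
Normalise by the writhe: (-A^3)^(-w) = (-A^3)^(2) = A^6, so f(A) = A^6 * <K> = A^28 - 4*A^24 + 8*A^20 - 12*A^16 + 15*A^12 - 16*A^8 + 15*A^4 - 11 + 8*A^-4 - 4*A^-8 + A^-12.
Substitute A = t^(-1/4), i.e. A^e → t^(-e/4): V(t) = t^3 - 4*t^2 + 8*t - 11 + 15*t^-1 - 16*t^-2 + 15*t^-3 - 12*t^-4 + 8*t^-5 - 4*t^-6 + t^-7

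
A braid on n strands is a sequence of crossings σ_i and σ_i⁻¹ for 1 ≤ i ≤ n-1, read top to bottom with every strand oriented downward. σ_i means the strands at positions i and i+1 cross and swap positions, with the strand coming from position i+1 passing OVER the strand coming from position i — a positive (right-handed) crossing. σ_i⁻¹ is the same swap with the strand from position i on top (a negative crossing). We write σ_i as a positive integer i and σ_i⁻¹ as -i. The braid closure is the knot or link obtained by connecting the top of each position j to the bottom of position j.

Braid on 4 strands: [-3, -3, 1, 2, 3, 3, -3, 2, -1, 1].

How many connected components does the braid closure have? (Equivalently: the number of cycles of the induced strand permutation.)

2

Derivation:
Track the strand permutation on 4 strands, starting from identity.
  step 1: s3^-1 swaps positions 3,4 -> [1 2 4 3]
  step 2: s3^-1 swaps positions 3,4 -> [1 2 3 4]
  step 3: s1 swaps positions 1,2 -> [2 1 3 4]
  step 4: s2 swaps positions 2,3 -> [2 3 1 4]
  step 5: s3 swaps positions 3,4 -> [2 3 4 1]
  step 6: s3 swaps positions 3,4 -> [2 3 1 4]
  step 7: s3^-1 swaps positions 3,4 -> [2 3 4 1]
  step 8: s2 swaps positions 2,3 -> [2 4 3 1]
  step 9: s1^-1 swaps positions 1,2 -> [4 2 3 1]
  step 10: s1 swaps positions 1,2 -> [2 4 3 1]
Final permutation (position -> original strand): [2 4 3 1]
Closure components = cycle count of this permutation = 2.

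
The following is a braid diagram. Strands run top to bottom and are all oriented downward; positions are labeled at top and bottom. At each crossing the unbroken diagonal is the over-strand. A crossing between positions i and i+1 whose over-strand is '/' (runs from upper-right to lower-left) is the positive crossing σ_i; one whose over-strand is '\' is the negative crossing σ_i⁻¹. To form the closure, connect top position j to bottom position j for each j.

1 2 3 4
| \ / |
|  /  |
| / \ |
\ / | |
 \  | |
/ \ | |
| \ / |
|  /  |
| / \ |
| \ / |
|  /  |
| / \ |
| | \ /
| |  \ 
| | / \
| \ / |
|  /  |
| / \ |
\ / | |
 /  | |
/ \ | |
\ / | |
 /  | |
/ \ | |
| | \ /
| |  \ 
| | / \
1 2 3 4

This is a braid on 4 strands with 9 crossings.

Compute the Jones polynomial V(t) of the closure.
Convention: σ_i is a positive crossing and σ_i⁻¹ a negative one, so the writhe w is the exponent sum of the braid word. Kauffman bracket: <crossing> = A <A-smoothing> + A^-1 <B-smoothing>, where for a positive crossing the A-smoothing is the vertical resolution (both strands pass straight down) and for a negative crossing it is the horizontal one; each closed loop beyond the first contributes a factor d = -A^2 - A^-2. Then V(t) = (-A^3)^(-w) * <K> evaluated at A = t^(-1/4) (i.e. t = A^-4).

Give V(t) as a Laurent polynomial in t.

Reading the diagram top to bottom ('/'-over between positions i,i+1 = s_i, '\'-over = s_i^-1): braid word = s2 s1^-1 s2 s2 s3^-1 s2 s1 s1 s3^-1.
Braid: s2 s1^-1 s2 s2 s3^-1 s2 s1 s1 s3^-1 on 4 strands, 9 crossings.
Writhe w = (#positive) - (#negative) = 6 - 3 = 3.
Computing the Kauffman bracket via state sum. There are 2^9 = 512 states.
Each crossing splits two ways (0=vertical, 1=horizontal). The state's weight is A^(#A-smoothings - #B-smoothings) * d^(loops - 1).
Tabulate the states by total A-exponent and number of loops L (A-exp: L × count):
  A^9: L=3 ×1
  A^7: L=2 ×6, L=4 ×3
  A^5: L=1 ×11, L=3 ×24, L=5 ×1
  A^3: L=2 ×68, L=4 ×16
  A^1: L=1 ×38, L=3 ×85, L=5 ×3
  A^-1: L=2 ×77, L=4 ×49
  A^-3: L=3 ×69, L=5 ×15
  A^-5: L=4 ×34, L=6 ×2
  A^-7: L=5 ×9
  A^-9: L=6 ×1
Each group contributes A^e * Σ count * d^(L-1):
Powers of d = -A^2 - A^-2: d^2 = A^4 + 2 + A^-4; d^3 = -A^6 - 3*A^2 - 3*A^-2 - A^-6; d^4 = A^8 + 4*A^4 + 6 + 4*A^-4 + A^-8; d^5 = -A^10 - 5*A^6 - 10*A^2 - 10*A^-2 - 5*A^-6 - A^-10.
  A^9 * (d^2) = A^13 + 2*A^9 + A^5
  A^7 * (6*d + 3*d^3) = -3*A^13 - 15*A^9 - 15*A^5 - 3*A
  A^5 * (11 + 24*d^2 + d^4) = A^13 + 28*A^9 + 65*A^5 + 28*A + A^-3
  A^3 * (68*d + 16*d^3) = -16*A^9 - 116*A^5 - 116*A - 16*A^-3
  A^1 * (38 + 85*d^2 + 3*d^4) = 3*A^9 + 97*A^5 + 226*A + 97*A^-3 + 3*A^-7
  A^-1 * (77*d + 49*d^3) = -49*A^5 - 224*A - 224*A^-3 - 49*A^-7
  A^-3 * (69*d^2 + 15*d^4) = 15*A^5 + 129*A + 228*A^-3 + 129*A^-7 + 15*A^-11
  A^-5 * (34*d^3 + 2*d^5) = -2*A^5 - 44*A - 122*A^-3 - 122*A^-7 - 44*A^-11 - 2*A^-15
  A^-7 * (9*d^4) = 9*A + 36*A^-3 + 54*A^-7 + 36*A^-11 + 9*A^-15
  A^-9 * (d^5) = -A - 5*A^-3 - 10*A^-7 - 10*A^-11 - 5*A^-15 - A^-19
Summing the groups: <K> = -A^13 + 2*A^9 - 4*A^5 + 4*A - 5*A^-3 + 5*A^-7 - 3*A^-11 + 2*A^-15 - A^-19
Normalise by the writhe: (-A^3)^(-w) = (-A^3)^(-3) = -A^-9, so f(A) = -A^-9 * <K> = A^4 - 2 + 4*A^-4 - 4*A^-8 + 5*A^-12 - 5*A^-16 + 3*A^-20 - 2*A^-24 + A^-28.
Substitute A = t^(-1/4), i.e. A^e → t^(-e/4): V(t) = t^7 - 2*t^6 + 3*t^5 - 5*t^4 + 5*t^3 - 4*t^2 + 4*t - 2 + t^-1

Answer: t^7 - 2*t^6 + 3*t^5 - 5*t^4 + 5*t^3 - 4*t^2 + 4*t - 2 + t^-1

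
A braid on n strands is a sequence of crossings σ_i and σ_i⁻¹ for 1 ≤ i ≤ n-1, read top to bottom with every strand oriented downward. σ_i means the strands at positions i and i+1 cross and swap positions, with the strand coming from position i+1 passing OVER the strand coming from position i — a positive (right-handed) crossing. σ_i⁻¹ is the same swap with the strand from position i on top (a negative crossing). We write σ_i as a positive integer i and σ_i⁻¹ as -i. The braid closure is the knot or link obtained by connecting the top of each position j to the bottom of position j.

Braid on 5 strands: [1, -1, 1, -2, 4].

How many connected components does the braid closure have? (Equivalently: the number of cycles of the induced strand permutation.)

Track the strand permutation on 5 strands, starting from identity.
  step 1: s1 swaps positions 1,2 -> [2 1 3 4 5]
  step 2: s1^-1 swaps positions 1,2 -> [1 2 3 4 5]
  step 3: s1 swaps positions 1,2 -> [2 1 3 4 5]
  step 4: s2^-1 swaps positions 2,3 -> [2 3 1 4 5]
  step 5: s4 swaps positions 4,5 -> [2 3 1 5 4]
Final permutation (position -> original strand): [2 3 1 5 4]
Closure components = cycle count of this permutation = 2.

Answer: 2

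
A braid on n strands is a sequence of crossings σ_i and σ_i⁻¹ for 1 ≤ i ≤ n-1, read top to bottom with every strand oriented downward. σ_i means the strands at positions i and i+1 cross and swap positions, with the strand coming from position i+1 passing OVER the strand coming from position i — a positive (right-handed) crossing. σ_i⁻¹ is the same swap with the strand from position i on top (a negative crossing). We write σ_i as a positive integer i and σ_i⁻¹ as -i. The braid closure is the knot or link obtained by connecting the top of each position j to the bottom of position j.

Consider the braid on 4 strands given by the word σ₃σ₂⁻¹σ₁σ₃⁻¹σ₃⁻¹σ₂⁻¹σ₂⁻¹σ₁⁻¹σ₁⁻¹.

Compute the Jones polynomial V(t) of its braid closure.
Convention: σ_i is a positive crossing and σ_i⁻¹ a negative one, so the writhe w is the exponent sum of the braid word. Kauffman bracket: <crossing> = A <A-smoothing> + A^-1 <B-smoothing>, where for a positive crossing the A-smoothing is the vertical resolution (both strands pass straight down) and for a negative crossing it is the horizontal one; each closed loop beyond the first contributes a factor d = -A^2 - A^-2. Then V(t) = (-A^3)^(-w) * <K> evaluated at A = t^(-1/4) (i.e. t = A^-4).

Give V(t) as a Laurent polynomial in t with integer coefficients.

t^-1 - t^-2 + 2*t^-3 - 2*t^-4 + 2*t^-5 - t^-6 + t^-7 - t^-8

Derivation:
Braid: s3 s2^-1 s1 s3^-1 s3^-1 s2^-1 s2^-1 s1^-1 s1^-1 on 4 strands, 9 crossings.
Writhe w = (#positive) - (#negative) = 2 - 7 = -5.
Computing the Kauffman bracket via state sum. There are 2^9 = 512 states.
Each crossing splits two ways (0=vertical, 1=horizontal). The state's weight is A^(#A-smoothings - #B-smoothings) * d^(loops - 1).
Tabulate the states by total A-exponent and number of loops L (A-exp: L × count):
  A^9: L=5 ×1
  A^7: L=4 ×9
  A^5: L=3 ×31, L=5 ×5
  A^3: L=2 ×48, L=4 ×35, L=6 ×1
  A^1: L=1 ×28, L=3 ×86, L=5 ×12
  A^-1: L=2 ×82, L=4 ×43, L=6 ×1
  A^-3: L=1 ×20, L=3 ×58, L=5 ×6
  A^-5: L=2 ×25, L=4 ×11
  A^-7: L=1 ×3, L=3 ×6
  A^-9: L=2 ×1
Each group contributes A^e * Σ count * d^(L-1):
Powers of d = -A^2 - A^-2: d^2 = A^4 + 2 + A^-4; d^3 = -A^6 - 3*A^2 - 3*A^-2 - A^-6; d^4 = A^8 + 4*A^4 + 6 + 4*A^-4 + A^-8; d^5 = -A^10 - 5*A^6 - 10*A^2 - 10*A^-2 - 5*A^-6 - A^-10.
  A^9 * (d^4) = A^17 + 4*A^13 + 6*A^9 + 4*A^5 + A
  A^7 * (9*d^3) = -9*A^13 - 27*A^9 - 27*A^5 - 9*A
  A^5 * (31*d^2 + 5*d^4) = 5*A^13 + 51*A^9 + 92*A^5 + 51*A + 5*A^-3
  A^3 * (48*d + 35*d^3 + d^5) = -A^13 - 40*A^9 - 163*A^5 - 163*A - 40*A^-3 - A^-7
  A^1 * (28 + 86*d^2 + 12*d^4) = 12*A^9 + 134*A^5 + 272*A + 134*A^-3 + 12*A^-7
  A^-1 * (82*d + 43*d^3 + d^5) = -A^9 - 48*A^5 - 221*A - 221*A^-3 - 48*A^-7 - A^-11
  A^-3 * (20 + 58*d^2 + 6*d^4) = 6*A^5 + 82*A + 172*A^-3 + 82*A^-7 + 6*A^-11
  A^-5 * (25*d + 11*d^3) = -11*A - 58*A^-3 - 58*A^-7 - 11*A^-11
  A^-7 * (3 + 6*d^2) = 6*A^-3 + 15*A^-7 + 6*A^-11
  A^-9 * (d) = -A^-7 - A^-11
Summing the groups: <K> = A^17 - A^13 + A^9 - 2*A^5 + 2*A - 2*A^-3 + A^-7 - A^-11
Normalise by the writhe: (-A^3)^(-w) = (-A^3)^(5) = -A^15, so f(A) = -A^15 * <K> = -A^32 + A^28 - A^24 + 2*A^20 - 2*A^16 + 2*A^12 - A^8 + A^4.
Substitute A = t^(-1/4), i.e. A^e → t^(-e/4): V(t) = t^-1 - t^-2 + 2*t^-3 - 2*t^-4 + 2*t^-5 - t^-6 + t^-7 - t^-8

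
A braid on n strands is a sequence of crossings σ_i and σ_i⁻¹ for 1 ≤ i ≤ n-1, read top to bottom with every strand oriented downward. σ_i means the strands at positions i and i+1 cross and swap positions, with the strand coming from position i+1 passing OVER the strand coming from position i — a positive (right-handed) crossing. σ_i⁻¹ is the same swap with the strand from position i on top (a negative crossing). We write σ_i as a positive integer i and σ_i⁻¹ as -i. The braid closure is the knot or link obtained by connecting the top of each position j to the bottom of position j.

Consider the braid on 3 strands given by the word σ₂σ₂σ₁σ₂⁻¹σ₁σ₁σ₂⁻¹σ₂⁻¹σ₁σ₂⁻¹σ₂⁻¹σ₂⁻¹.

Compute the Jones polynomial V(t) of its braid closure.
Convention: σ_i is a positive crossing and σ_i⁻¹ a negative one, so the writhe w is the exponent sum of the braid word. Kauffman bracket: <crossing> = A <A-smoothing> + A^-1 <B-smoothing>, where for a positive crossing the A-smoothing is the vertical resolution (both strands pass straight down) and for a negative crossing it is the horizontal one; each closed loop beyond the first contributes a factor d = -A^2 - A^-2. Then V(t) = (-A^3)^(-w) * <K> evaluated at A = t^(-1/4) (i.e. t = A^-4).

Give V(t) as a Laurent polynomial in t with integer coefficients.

t^4 - 3*t^3 + 5*t^2 - 6*t + 7 - 6*t^-1 + 5*t^-2 - 3*t^-3 + t^-4

Derivation:
The presented braid s2 s2 s1 s2^-1 s1 s1 s2^-1 s2^-1 s1 s2^-1 s2^-1 s2^-1 on 3 strands reduces by inverse Markov moves (closure unchanged at each step):
  Deconjugate: the word is γ·β·γ⁻¹ with γ = s2 s2 (prefix) and γ⁻¹ = s2^-1 s2^-1 (suffix); strip both.
Reduced to β = s1 s2^-1 s1 s1 s2^-1 s2^-1 s1 s2^-1 on 3 strands, 8 crossings.
Compute on β:
Braid: s1 s2^-1 s1 s1 s2^-1 s2^-1 s1 s2^-1 on 3 strands, 8 crossings.
Writhe w = (#positive) - (#negative) = 4 - 4 = 0.
State-sum expansion of <K>. There are 2^8 = 256 states.
Smooth each crossing (0=||, 1=⌣⌢); contribution A^(Σ sign_k(1-2s_k)) * d^(L-1).
Tabulate the states by total A-exponent and number of loops L (A-exp: L × count):
  A^8: L=5 ×1
  A^6: L=4 ×8
  A^4: L=3 ×27, L=5 ×1
  A^2: L=2 ×47, L=4 ×9
  A^0: L=1 ×37, L=3 ×32, L=5 ×1
  A^-2: L=2 ×47, L=4 ×9
  A^-4: L=3 ×27, L=5 ×1
  A^-6: L=4 ×8
  A^-8: L=5 ×1
Each group contributes A^e * Σ count * d^(L-1):
Powers of d = -A^2 - A^-2: d^2 = A^4 + 2 + A^-4; d^3 = -A^6 - 3*A^2 - 3*A^-2 - A^-6; d^4 = A^8 + 4*A^4 + 6 + 4*A^-4 + A^-8.
  A^8 * (d^4) = A^16 + 4*A^12 + 6*A^8 + 4*A^4 + 1
  A^6 * (8*d^3) = -8*A^12 - 24*A^8 - 24*A^4 - 8
  A^4 * (27*d^2 + d^4) = A^12 + 31*A^8 + 60*A^4 + 31 + A^-4
  A^2 * (47*d + 9*d^3) = -9*A^8 - 74*A^4 - 74 - 9*A^-4
  A^0 * (37 + 32*d^2 + d^4) = A^8 + 36*A^4 + 107 + 36*A^-4 + A^-8
  A^-2 * (47*d + 9*d^3) = -9*A^4 - 74 - 74*A^-4 - 9*A^-8
  A^-4 * (27*d^2 + d^4) = A^4 + 31 + 60*A^-4 + 31*A^-8 + A^-12
  A^-6 * (8*d^3) = -8 - 24*A^-4 - 24*A^-8 - 8*A^-12
  A^-8 * (d^4) = 1 + 4*A^-4 + 6*A^-8 + 4*A^-12 + A^-16
Summing the groups: <K> = A^16 - 3*A^12 + 5*A^8 - 6*A^4 + 7 - 6*A^-4 + 5*A^-8 - 3*A^-12 + A^-16
Normalise by the writhe: (-A^3)^(-w) = (-A^3)^(0) = 1, so f(A) = 1 * <K> = A^16 - 3*A^12 + 5*A^8 - 6*A^4 + 7 - 6*A^-4 + 5*A^-8 - 3*A^-12 + A^-16.
Substitute A = t^(-1/4), i.e. A^e → t^(-e/4): V(t) = t^4 - 3*t^3 + 5*t^2 - 6*t + 7 - 6*t^-1 + 5*t^-2 - 3*t^-3 + t^-4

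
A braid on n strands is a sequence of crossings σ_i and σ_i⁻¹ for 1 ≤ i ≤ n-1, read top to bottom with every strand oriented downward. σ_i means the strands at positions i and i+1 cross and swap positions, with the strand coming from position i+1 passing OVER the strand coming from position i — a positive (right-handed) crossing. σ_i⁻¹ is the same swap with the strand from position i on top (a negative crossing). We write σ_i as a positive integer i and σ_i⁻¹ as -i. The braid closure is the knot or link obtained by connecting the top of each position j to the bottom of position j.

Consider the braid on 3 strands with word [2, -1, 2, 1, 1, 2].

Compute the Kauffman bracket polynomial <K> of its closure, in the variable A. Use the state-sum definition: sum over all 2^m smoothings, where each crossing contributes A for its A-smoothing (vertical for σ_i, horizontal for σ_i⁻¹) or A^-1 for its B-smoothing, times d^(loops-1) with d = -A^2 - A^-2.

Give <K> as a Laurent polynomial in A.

A^8 - A^4 + 2 - A^-4 + A^-8 - A^-12

Derivation:
Braid: s2 s1^-1 s2 s1 s1 s2 on 3 strands, 6 crossings.
Writhe w = (#positive) - (#negative) = 5 - 1 = 4.
Enumerate smoothing states for the bracket polynomial. There are 2^6 = 64 states.
For each crossing: s=0 is the vertical smoothing, s=1 horizontal. Crossing k contributes A^(sign_k * (1 - 2*s_k)); loop factor d = -A^2 - A^-2.
Tabulate the states by total A-exponent and number of loops L (A-exp: L × count):
  A^6: L=2 ×1
  A^4: L=1 ×3, L=3 ×3
  A^2: L=2 ×14, L=4 ×1
  A^0: L=1 ×10, L=3 ×10
  A^-2: L=2 ×13, L=4 ×2
  A^-4: L=3 ×6
  A^-6: L=4 ×1
Each group contributes A^e * Σ count * d^(L-1):
Powers of d = -A^2 - A^-2: d^2 = A^4 + 2 + A^-4; d^3 = -A^6 - 3*A^2 - 3*A^-2 - A^-6.
  A^6 * (d) = -A^8 - A^4
  A^4 * (3 + 3*d^2) = 3*A^8 + 9*A^4 + 3
  A^2 * (14*d + d^3) = -A^8 - 17*A^4 - 17 - A^-4
  A^0 * (10 + 10*d^2) = 10*A^4 + 30 + 10*A^-4
  A^-2 * (13*d + 2*d^3) = -2*A^4 - 19 - 19*A^-4 - 2*A^-8
  A^-4 * (6*d^2) = 6 + 12*A^-4 + 6*A^-8
  A^-6 * (d^3) = -1 - 3*A^-4 - 3*A^-8 - A^-12
Summing the groups: <K> = A^8 - A^4 + 2 - A^-4 + A^-8 - A^-12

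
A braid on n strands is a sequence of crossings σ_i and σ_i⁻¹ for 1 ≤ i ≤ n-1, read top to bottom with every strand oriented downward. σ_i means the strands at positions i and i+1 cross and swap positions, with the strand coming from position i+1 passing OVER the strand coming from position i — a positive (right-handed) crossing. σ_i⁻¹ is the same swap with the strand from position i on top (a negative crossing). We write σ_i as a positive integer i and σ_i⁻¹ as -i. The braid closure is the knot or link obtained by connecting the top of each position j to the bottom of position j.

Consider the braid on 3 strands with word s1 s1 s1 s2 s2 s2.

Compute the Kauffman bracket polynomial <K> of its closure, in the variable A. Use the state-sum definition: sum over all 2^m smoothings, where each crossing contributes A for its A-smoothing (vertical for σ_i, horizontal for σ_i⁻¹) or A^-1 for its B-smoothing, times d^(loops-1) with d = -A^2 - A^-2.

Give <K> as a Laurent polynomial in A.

A^10 + 2*A^2 - 2*A^-2 + A^-6 - 2*A^-10 + A^-14

Derivation:
Braid: s1 s1 s1 s2 s2 s2 on 3 strands, 6 crossings.
Writhe w = (#positive) - (#negative) = 6 - 0 = 6.
Enumerate smoothing states for the bracket polynomial. There are 2^6 = 64 states.
Each crossing splits two ways (0=vertical, 1=horizontal). The state's weight is A^(#A-smoothings - #B-smoothings) * d^(loops - 1).
Tabulate the states by total A-exponent and number of loops L (A-exp: L × count):
  A^6: L=3 ×1
  A^4: L=2 ×6
  A^2: L=1 ×9, L=3 ×6
  A^0: L=2 ×18, L=4 ×2
  A^-2: L=3 ×15
  A^-4: L=4 ×6
  A^-6: L=5 ×1
Each group contributes A^e * Σ count * d^(L-1):
Powers of d = -A^2 - A^-2: d^2 = A^4 + 2 + A^-4; d^3 = -A^6 - 3*A^2 - 3*A^-2 - A^-6; d^4 = A^8 + 4*A^4 + 6 + 4*A^-4 + A^-8.
  A^6 * (d^2) = A^10 + 2*A^6 + A^2
  A^4 * (6*d) = -6*A^6 - 6*A^2
  A^2 * (9 + 6*d^2) = 6*A^6 + 21*A^2 + 6*A^-2
  A^0 * (18*d + 2*d^3) = -2*A^6 - 24*A^2 - 24*A^-2 - 2*A^-6
  A^-2 * (15*d^2) = 15*A^2 + 30*A^-2 + 15*A^-6
  A^-4 * (6*d^3) = -6*A^2 - 18*A^-2 - 18*A^-6 - 6*A^-10
  A^-6 * (d^4) = A^2 + 4*A^-2 + 6*A^-6 + 4*A^-10 + A^-14
Summing the groups: <K> = A^10 + 2*A^2 - 2*A^-2 + A^-6 - 2*A^-10 + A^-14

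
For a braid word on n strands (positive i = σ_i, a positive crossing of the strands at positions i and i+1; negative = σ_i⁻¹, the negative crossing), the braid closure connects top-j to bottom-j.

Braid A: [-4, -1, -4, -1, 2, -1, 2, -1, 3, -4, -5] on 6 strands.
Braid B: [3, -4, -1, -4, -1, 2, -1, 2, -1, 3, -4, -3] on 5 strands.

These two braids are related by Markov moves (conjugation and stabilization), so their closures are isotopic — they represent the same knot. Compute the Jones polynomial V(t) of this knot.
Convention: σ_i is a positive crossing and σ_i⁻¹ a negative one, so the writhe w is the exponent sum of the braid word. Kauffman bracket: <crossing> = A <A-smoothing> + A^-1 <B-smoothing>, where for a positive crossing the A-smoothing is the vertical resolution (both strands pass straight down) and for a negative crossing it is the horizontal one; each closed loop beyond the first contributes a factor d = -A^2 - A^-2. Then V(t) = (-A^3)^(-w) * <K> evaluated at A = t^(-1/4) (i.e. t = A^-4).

1 - t^-1 + 3*t^-2 - 4*t^-3 + 5*t^-4 - 6*t^-5 + 5*t^-6 - 4*t^-7 + 3*t^-8 - t^-9

Derivation:
Markov-equivalent braids have isotopic closures, hence identical knot invariants. Strip the Markov moves from each word to reach a common short braid β, then compute V(t) once on β.
Braid A: s4^-1 s1^-1 s4^-1 s1^-1 s2 s1^-1 s2 s1^-1 s3 s4^-1 s5^-1 on 6 strands reduces by inverse Markov moves (closure unchanged at each step):
  Destabilize: the word has the form β·s5^-1 where s5^-1 occurs only as the final letter (β ∈ B_5); drop it and the last strand → 5 strands.
Reduced to β = s4^-1 s1^-1 s4^-1 s1^-1 s2 s1^-1 s2 s1^-1 s3 s4^-1 on 5 strands, 10 crossings.
Braid B: s3 s4^-1 s1^-1 s4^-1 s1^-1 s2 s1^-1 s2 s1^-1 s3 s4^-1 s3^-1 on 5 strands reduces by inverse Markov moves (closure unchanged at each step):
  Deconjugate: the word is γ·β·γ⁻¹ with γ = s3 (prefix) and γ⁻¹ = s3^-1 (suffix); strip both.
Reduced to β = s4^-1 s1^-1 s4^-1 s1^-1 s2 s1^-1 s2 s1^-1 s3 s4^-1 on 5 strands, 10 crossings.
Both give the same β = s4^-1 s1^-1 s4^-1 s1^-1 s2 s1^-1 s2 s1^-1 s3 s4^-1 on 5 strands, so one state sum suffices:
Braid: s4^-1 s1^-1 s4^-1 s1^-1 s2 s1^-1 s2 s1^-1 s3 s4^-1 on 5 strands, 10 crossings.
Writhe w = (#positive) - (#negative) = 3 - 7 = -4.
Enumerate smoothing states for the bracket polynomial. There are 2^10 = 1024 states.
Each crossing splits two ways (0=vertical, 1=horizontal). The state's weight is A^(#A-smoothings - #B-smoothings) * d^(loops - 1).
Tabulate the states by total A-exponent and number of loops L (A-exp: L × count):
  A^10: L=8 ×1
  A^8: L=7 ×10
  A^6: L=6 ×45
  A^4: L=5 ×118, L=7 ×2
  A^2: L=4 ×195, L=6 ×15
  A^0: L=3 ×203, L=5 ×49
  A^-2: L=2 ×123, L=4 ×85, L=6 ×2
  A^-4: L=1 ×33, L=3 ×78, L=5 ×9
  A^-6: L=2 ×29, L=4 ×16
  A^-8: L=3 ×9, L=5 ×1
  A^-10: L=4 ×1
Each group contributes A^e * Σ count * d^(L-1):
Powers of d = -A^2 - A^-2: d^2 = A^4 + 2 + A^-4; d^3 = -A^6 - 3*A^2 - 3*A^-2 - A^-6; d^4 = A^8 + 4*A^4 + 6 + 4*A^-4 + A^-8; d^5 = -A^10 - 5*A^6 - 10*A^2 - 10*A^-2 - 5*A^-6 - A^-10; d^6 = A^12 + 6*A^8 + 15*A^4 + 20 + 15*A^-4 + 6*A^-8 + A^-12; d^7 = -A^14 - 7*A^10 - 21*A^6 - 35*A^2 - 35*A^-2 - 21*A^-6 - 7*A^-10 - A^-14.
  A^10 * (d^7) = -A^24 - 7*A^20 - 21*A^16 - 35*A^12 - 35*A^8 - 21*A^4 - 7 - A^-4
  A^8 * (10*d^6) = 10*A^20 + 60*A^16 + 150*A^12 + 200*A^8 + 150*A^4 + 60 + 10*A^-4
  A^6 * (45*d^5) = -45*A^16 - 225*A^12 - 450*A^8 - 450*A^4 - 225 - 45*A^-4
  A^4 * (118*d^4 + 2*d^6) = 2*A^16 + 130*A^12 + 502*A^8 + 748*A^4 + 502 + 130*A^-4 + 2*A^-8
  A^2 * (195*d^3 + 15*d^5) = -15*A^12 - 270*A^8 - 735*A^4 - 735 - 270*A^-4 - 15*A^-8
  A^0 * (203*d^2 + 49*d^4) = 49*A^8 + 399*A^4 + 700 + 399*A^-4 + 49*A^-8
  A^-2 * (123*d + 85*d^3 + 2*d^5) = -2*A^8 - 95*A^4 - 398 - 398*A^-4 - 95*A^-8 - 2*A^-12
  A^-4 * (33 + 78*d^2 + 9*d^4) = 9*A^4 + 114 + 243*A^-4 + 114*A^-8 + 9*A^-12
  A^-6 * (29*d + 16*d^3) = -16 - 77*A^-4 - 77*A^-8 - 16*A^-12
  A^-8 * (9*d^2 + d^4) = 1 + 13*A^-4 + 24*A^-8 + 13*A^-12 + A^-16
  A^-10 * (d^3) = -A^-4 - 3*A^-8 - 3*A^-12 - A^-16
Summing the groups: <K> = -A^24 + 3*A^20 - 4*A^16 + 5*A^12 - 6*A^8 + 5*A^4 - 4 + 3*A^-4 - A^-8 + A^-12
Normalise by the writhe: (-A^3)^(-w) = (-A^3)^(4) = A^12, so f(A) = A^12 * <K> = -A^36 + 3*A^32 - 4*A^28 + 5*A^24 - 6*A^20 + 5*A^16 - 4*A^12 + 3*A^8 - A^4 + 1.
Substitute A = t^(-1/4), i.e. A^e → t^(-e/4): V(t) = 1 - t^-1 + 3*t^-2 - 4*t^-3 + 5*t^-4 - 6*t^-5 + 5*t^-6 - 4*t^-7 + 3*t^-8 - t^-9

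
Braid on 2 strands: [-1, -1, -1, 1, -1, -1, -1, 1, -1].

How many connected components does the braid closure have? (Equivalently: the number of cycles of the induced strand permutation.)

1

Derivation:
Track the strand permutation on 2 strands, starting from identity.
  step 1: s1^-1 swaps positions 1,2 -> [2 1]
  step 2: s1^-1 swaps positions 1,2 -> [1 2]
  step 3: s1^-1 swaps positions 1,2 -> [2 1]
  step 4: s1 swaps positions 1,2 -> [1 2]
  step 5: s1^-1 swaps positions 1,2 -> [2 1]
  step 6: s1^-1 swaps positions 1,2 -> [1 2]
  step 7: s1^-1 swaps positions 1,2 -> [2 1]
  step 8: s1 swaps positions 1,2 -> [1 2]
  step 9: s1^-1 swaps positions 1,2 -> [2 1]
Final permutation (position -> original strand): [2 1]
Closure components = cycle count of this permutation = 1.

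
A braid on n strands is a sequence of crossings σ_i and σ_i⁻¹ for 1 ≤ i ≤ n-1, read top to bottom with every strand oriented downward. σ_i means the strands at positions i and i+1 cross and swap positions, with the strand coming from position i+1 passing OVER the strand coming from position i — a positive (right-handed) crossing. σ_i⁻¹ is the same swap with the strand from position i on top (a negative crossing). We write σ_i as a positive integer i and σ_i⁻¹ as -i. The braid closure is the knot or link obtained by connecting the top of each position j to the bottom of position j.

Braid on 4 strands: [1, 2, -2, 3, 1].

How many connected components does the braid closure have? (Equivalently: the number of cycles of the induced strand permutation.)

Track the strand permutation on 4 strands, starting from identity.
  step 1: s1 swaps positions 1,2 -> [2 1 3 4]
  step 2: s2 swaps positions 2,3 -> [2 3 1 4]
  step 3: s2^-1 swaps positions 2,3 -> [2 1 3 4]
  step 4: s3 swaps positions 3,4 -> [2 1 4 3]
  step 5: s1 swaps positions 1,2 -> [1 2 4 3]
Final permutation (position -> original strand): [1 2 4 3]
Closure components = cycle count of this permutation = 3.

Answer: 3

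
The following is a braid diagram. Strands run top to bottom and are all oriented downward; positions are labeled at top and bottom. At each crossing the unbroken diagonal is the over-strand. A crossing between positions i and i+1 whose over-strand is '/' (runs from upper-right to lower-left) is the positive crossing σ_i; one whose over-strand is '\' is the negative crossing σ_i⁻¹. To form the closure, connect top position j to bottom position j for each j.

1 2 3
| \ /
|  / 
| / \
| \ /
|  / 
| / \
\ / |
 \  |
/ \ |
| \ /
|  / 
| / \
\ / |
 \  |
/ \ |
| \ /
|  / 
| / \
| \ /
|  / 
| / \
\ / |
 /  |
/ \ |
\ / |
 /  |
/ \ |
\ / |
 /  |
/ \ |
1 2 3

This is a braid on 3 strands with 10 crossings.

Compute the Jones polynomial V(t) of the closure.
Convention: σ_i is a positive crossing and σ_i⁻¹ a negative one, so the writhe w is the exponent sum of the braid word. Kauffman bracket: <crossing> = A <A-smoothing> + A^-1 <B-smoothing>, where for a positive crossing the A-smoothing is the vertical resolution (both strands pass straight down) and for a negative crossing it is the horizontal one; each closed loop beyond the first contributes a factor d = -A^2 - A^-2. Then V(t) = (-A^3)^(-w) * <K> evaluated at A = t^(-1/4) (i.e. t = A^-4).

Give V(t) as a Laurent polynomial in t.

t^10 - 4*t^9 + 6*t^8 - 8*t^7 + 9*t^6 - 8*t^5 + 7*t^4 - 4*t^3 + 2*t^2

Derivation:
Reading the diagram top to bottom ('/'-over between positions i,i+1 = s_i, '\'-over = s_i^-1): braid word = s2 s2 s1^-1 s2 s1^-1 s2 s2 s1 s1 s1.
Braid: s2 s2 s1^-1 s2 s1^-1 s2 s2 s1 s1 s1 on 3 strands, 10 crossings.
Writhe w = (#positive) - (#negative) = 8 - 2 = 6.
Computing the Kauffman bracket via state sum. There are 2^10 = 1024 states.
Smooth each crossing (0=||, 1=⌣⌢); contribution A^(Σ sign_k(1-2s_k)) * d^(L-1).
Tabulate the states by total A-exponent and number of loops L (A-exp: L × count):
  A^10: L=3 ×1
  A^8: L=2 ×7, L=4 ×3
  A^6: L=1 ×14, L=3 ×28, L=5 ×3
  A^4: L=2 ×88, L=4 ×31, L=6 ×1
  A^2: L=1 ×63, L=3 ×133, L=5 ×14
  A^0: L=2 ×159, L=4 ×91, L=6 ×2
  A^-2: L=3 ×180, L=5 ×30
  A^-4: L=4 ×116, L=6 ×4
  A^-6: L=5 ×45
  A^-8: L=6 ×10
  A^-10: L=7 ×1
Each group contributes A^e * Σ count * d^(L-1):
Powers of d = -A^2 - A^-2: d^2 = A^4 + 2 + A^-4; d^3 = -A^6 - 3*A^2 - 3*A^-2 - A^-6; d^4 = A^8 + 4*A^4 + 6 + 4*A^-4 + A^-8; d^5 = -A^10 - 5*A^6 - 10*A^2 - 10*A^-2 - 5*A^-6 - A^-10; d^6 = A^12 + 6*A^8 + 15*A^4 + 20 + 15*A^-4 + 6*A^-8 + A^-12.
  A^10 * (d^2) = A^14 + 2*A^10 + A^6
  A^8 * (7*d + 3*d^3) = -3*A^14 - 16*A^10 - 16*A^6 - 3*A^2
  A^6 * (14 + 28*d^2 + 3*d^4) = 3*A^14 + 40*A^10 + 88*A^6 + 40*A^2 + 3*A^-2
  A^4 * (88*d + 31*d^3 + d^5) = -A^14 - 36*A^10 - 191*A^6 - 191*A^2 - 36*A^-2 - A^-6
  A^2 * (63 + 133*d^2 + 14*d^4) = 14*A^10 + 189*A^6 + 413*A^2 + 189*A^-2 + 14*A^-6
  A^0 * (159*d + 91*d^3 + 2*d^5) = -2*A^10 - 101*A^6 - 452*A^2 - 452*A^-2 - 101*A^-6 - 2*A^-10
  A^-2 * (180*d^2 + 30*d^4) = 30*A^6 + 300*A^2 + 540*A^-2 + 300*A^-6 + 30*A^-10
  A^-4 * (116*d^3 + 4*d^5) = -4*A^6 - 136*A^2 - 388*A^-2 - 388*A^-6 - 136*A^-10 - 4*A^-14
  A^-6 * (45*d^4) = 45*A^2 + 180*A^-2 + 270*A^-6 + 180*A^-10 + 45*A^-14
  A^-8 * (10*d^5) = -10*A^2 - 50*A^-2 - 100*A^-6 - 100*A^-10 - 50*A^-14 - 10*A^-18
  A^-10 * (d^6) = A^2 + 6*A^-2 + 15*A^-6 + 20*A^-10 + 15*A^-14 + 6*A^-18 + A^-22
Summing the groups: <K> = 2*A^10 - 4*A^6 + 7*A^2 - 8*A^-2 + 9*A^-6 - 8*A^-10 + 6*A^-14 - 4*A^-18 + A^-22
Normalise by the writhe: (-A^3)^(-w) = (-A^3)^(-6) = A^-18, so f(A) = A^-18 * <K> = 2*A^-8 - 4*A^-12 + 7*A^-16 - 8*A^-20 + 9*A^-24 - 8*A^-28 + 6*A^-32 - 4*A^-36 + A^-40.
Substitute A = t^(-1/4), i.e. A^e → t^(-e/4): V(t) = t^10 - 4*t^9 + 6*t^8 - 8*t^7 + 9*t^6 - 8*t^5 + 7*t^4 - 4*t^3 + 2*t^2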